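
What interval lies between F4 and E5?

major 7th

F to E spans seven letter names (F-G-A-B-C-D-E): a seventh.
The major seventh spans 11 semitones, and F4 to E5 is exactly 11 semitones — so this is a major seventh.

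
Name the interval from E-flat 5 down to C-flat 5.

Descending from Eb5 to Cb5 is the same interval as ascending Cb5 to Eb5.
C to E spans three letter names (C-D-E) — that makes it a third of some quality.
The major third spans 4 semitones, and Cb5 to Eb5 is exactly 4 semitones — so this is a major third.

M3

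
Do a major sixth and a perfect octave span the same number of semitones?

A major sixth spans 9 semitones; a perfect octave spans 12 semitones. They differ by 3.

No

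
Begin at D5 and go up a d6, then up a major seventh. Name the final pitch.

Up a diminished sixth from D5: Bbb5 (7 semitones up).
Up a major seventh from Bbb5: Ab6 (11 semitones up).

Ab6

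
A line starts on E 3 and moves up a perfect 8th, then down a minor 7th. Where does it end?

Up a perfect octave from E3: E4 (12 semitones up).
Down a minor seventh from E4: F#3 (10 semitones down).

F sharp 3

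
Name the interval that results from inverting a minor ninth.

First reduce the compound minor ninth to its simple form, a minor second.
Inverted interval numbers add to nine, so a second pairs with a seventh (2 + 7 = 9).
The quality also flips — minor becomes major — giving a major seventh.

major 7th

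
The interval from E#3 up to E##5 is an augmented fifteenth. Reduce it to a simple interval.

Each octave removed subtracts seven from the number: 15 − 7 = 8.
Quality carries through unchanged, so the simple form is an augmented octave.

A8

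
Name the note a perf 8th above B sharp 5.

The letter stays B (same as the start), shifted an octave up.
A perfect octave spans 12 semitones, so from B#5 the target pitch is B#6.

B sharp 6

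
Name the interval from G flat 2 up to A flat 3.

G to A spans two letter names (G-A), plus an octave, so the interval is some kind of ninth.
Counting semitones, Gb2→Ab3 is 14, which is the major ninth.
(Equivalently, a compound major second: a major second plus an octave.)

major ninth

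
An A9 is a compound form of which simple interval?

Subtracting seven from the interval number removes an octave: 9 − 7 = 2.
That makes an augmented ninth a compound augmented second — an octave plus an augmented second.

augmented 2nd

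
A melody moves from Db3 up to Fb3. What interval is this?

minor third

D to F spans three letter names (D-E-F) — that makes it a third of some quality.
Db3 to Fb3 is 3 semitones, a half step short of the major third (4), so this is minor.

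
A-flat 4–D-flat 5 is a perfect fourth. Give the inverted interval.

Interval numbers invert to sum to nine: 4 + 5 = 9, so a fourth inverts to a fifth.
And perfect stays perfect under inversion, so we get a perfect fifth.

perfect 5th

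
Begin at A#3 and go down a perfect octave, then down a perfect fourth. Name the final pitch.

E#2

A perfect octave down from A#3 is A#2.
A perfect fourth down from A#2 is E#2.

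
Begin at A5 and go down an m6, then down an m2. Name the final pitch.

Down a minor sixth from A5: C#5 (8 semitones down).
Down a minor second from C#5: B#4 (1 semitone down).

B#4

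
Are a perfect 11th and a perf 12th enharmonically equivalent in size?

17 semitones (perfect eleventh) vs 19 semitones (perfect twelfth): not equal.

No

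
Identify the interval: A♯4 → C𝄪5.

major third

A to C spans three letter names (A-B-C): a third.
Counting semitones, A#4→C##5 is 4, which is the major third.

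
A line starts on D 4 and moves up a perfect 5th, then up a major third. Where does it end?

C sharp 5

Up a perfect fifth from D4: A4 (7 semitones up).
A4 up a major third → C#5 (4 semitones).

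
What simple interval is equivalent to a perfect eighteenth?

P4

Each octave removed subtracts seven from the number: 18 − 14 = 4.
Quality carries through unchanged, so the simple form is a perfect fourth.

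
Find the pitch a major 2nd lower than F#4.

E4

The second takes the letter from F down to E.
A major second is 2 semitones; 2 semitones down from F#4 gives E4.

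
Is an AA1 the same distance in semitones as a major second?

Yes

A doubly augmented unison spans 2 semitones, and a major second also spans 2 semitones — they're enharmonic.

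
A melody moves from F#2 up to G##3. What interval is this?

A9

F to G spans two letter names (F-G), plus an octave, so the interval is some kind of ninth.
A major ninth would be 14 semitones; F#2 to G##3 is 15, one semitone wider, so the interval is augmented.
(Equivalently, a compound augmented second: an augmented second plus an octave.)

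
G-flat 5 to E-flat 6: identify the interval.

G to E spans six letter names (G-A-B-C-D-E): a sixth.
Counting semitones, Gb5→Eb6 is 9, which is the major sixth.

major sixth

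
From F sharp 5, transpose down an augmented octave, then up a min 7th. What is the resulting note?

F#5 down an augmented octave → F4 (13 semitones).
A minor seventh up from F4 is Eb5.

E flat 5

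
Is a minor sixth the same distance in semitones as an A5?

Yes

A minor sixth = 8 semitones = an augmented fifth; enharmonically equal.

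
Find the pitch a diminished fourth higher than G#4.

C5

The fourth takes the letter from G up to C.
Moving 4 semitones up from G#4 (the size of a diminished fourth) reaches C5.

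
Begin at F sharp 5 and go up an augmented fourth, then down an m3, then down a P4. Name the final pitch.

D double-sharp 5

F#5 up an augmented fourth → B#5 (6 semitones).
B#5 down a minor third → G##5 (3 semitones).
A perfect fourth down from G##5 is D##5.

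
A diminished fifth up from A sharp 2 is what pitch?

E 3

Counting five letter names up from A lands on E.
Moving 6 semitones up from A#2 (the size of a diminished fifth) reaches E3.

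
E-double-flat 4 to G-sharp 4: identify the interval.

E to G spans three letter names (E-F-G) — that makes it a third of some quality.
Ebb4 to G#4 spans 6 semitones — two semitones wider than the major third (4) — giving a doubly augmented third.

doubly augmented 3rd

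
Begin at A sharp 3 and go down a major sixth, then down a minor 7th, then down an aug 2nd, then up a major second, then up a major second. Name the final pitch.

E 2

A major sixth down from A#3 is C#3.
Down a minor seventh from C#3: D#2 (10 semitones down).
An augmented second down from D#2 is C2.
Up a major second from C2: D2 (2 semitones up).
Up a major second from D2: E2 (2 semitones up).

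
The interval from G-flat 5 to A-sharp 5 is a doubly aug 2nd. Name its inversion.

The rule of nine gives the new number: 9 − 2 = 7, so a second becomes a seventh.
Quality inverts too: doubly augmented becomes doubly diminished. That makes the inversion a doubly diminished seventh.

doubly diminished 7th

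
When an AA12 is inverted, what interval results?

First reduce the compound doubly augmented twelfth to its simple form, a doubly augmented fifth.
The rule of nine gives the new number: 9 − 5 = 4, so a fifth becomes a fourth.
And doubly augmented becomes doubly diminished under inversion, so we get a doubly diminished fourth.

dd4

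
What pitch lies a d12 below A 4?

Counting five letter names plus an octave down from A lands on D.
A diminished twelfth is 18 semitones; 18 semitones down from A4 gives D#3.

D sharp 3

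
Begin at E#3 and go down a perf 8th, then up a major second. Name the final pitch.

F##2

Down a perfect octave from E#3: E#2 (12 semitones down).
E#2 up a major second → F##2 (2 semitones).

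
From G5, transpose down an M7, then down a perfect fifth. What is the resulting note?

A major seventh down from G5 is Ab4.
Ab4 down a perfect fifth → Db4 (7 semitones).

Db4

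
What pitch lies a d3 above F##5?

Three letter names up from F: A.
A diminished third is 2 semitones; 2 semitones up from F##5 gives A5.

A5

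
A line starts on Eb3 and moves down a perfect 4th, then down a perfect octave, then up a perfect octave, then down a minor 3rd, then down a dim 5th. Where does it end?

A perfect fourth down from Eb3 is Bb2.
Down a perfect octave from Bb2: Bb1 (12 semitones down).
A perfect octave up from Bb1 is Bb2.
Down a minor third from Bb2: G2 (3 semitones down).
G2 down a diminished fifth → C#2 (6 semitones).

C#2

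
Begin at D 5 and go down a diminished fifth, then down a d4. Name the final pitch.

A diminished fifth down from D5 is G#4.
Down a diminished fourth from G#4: D##4 (4 semitones down).

D double-sharp 4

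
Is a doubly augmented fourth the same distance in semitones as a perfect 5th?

A doubly augmented fourth = 7 semitones = a perfect fifth; enharmonically equal.

Yes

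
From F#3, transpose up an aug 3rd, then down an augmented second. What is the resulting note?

F#3 up an augmented third → A##3 (5 semitones).
A##3 down an augmented second → G#3 (3 semitones).

G#3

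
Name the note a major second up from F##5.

G##5

The second takes the letter from F up to G.
A major second is 2 semitones; 2 semitones up from F##5 gives G##5.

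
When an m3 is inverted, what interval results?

major sixth

Interval numbers invert to sum to nine: 3 + 6 = 9, so a third inverts to a sixth.
And minor becomes major under inversion, so we get a major sixth.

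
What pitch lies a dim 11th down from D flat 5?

Counting four letter names plus an octave down from D lands on A.
Moving 16 semitones down from Db5 (the size of a diminished eleventh) reaches A3.

A 3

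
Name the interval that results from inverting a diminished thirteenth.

augmented third

First reduce the compound diminished thirteenth to its simple form, a diminished sixth.
Interval numbers invert to sum to nine: 6 + 3 = 9, so a sixth inverts to a third.
Quality inverts too: diminished becomes augmented. That makes the inversion an augmented third.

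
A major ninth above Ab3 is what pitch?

Counting two letter names plus an octave up from A lands on B.
Moving 14 semitones up from Ab3 (the size of a major ninth) reaches Bb4.

Bb4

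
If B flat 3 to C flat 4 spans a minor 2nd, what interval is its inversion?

major 7th

Inverted interval numbers add to nine, so a second pairs with a seventh (2 + 7 = 9).
The quality also flips — minor becomes major — giving a major seventh.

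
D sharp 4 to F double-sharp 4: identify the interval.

major third

D to F spans three letter names (D-E-F): a third.
D#4 to F##4 is 4 semitones, matching the major third exactly, so the quality is major.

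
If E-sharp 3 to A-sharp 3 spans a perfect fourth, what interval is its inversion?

Inverted interval numbers add to nine, so a fourth pairs with a fifth (4 + 5 = 9).
And perfect stays perfect under inversion, so we get a perfect fifth.

perfect fifth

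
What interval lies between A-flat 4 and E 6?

augmented 12th

A to E spans five letter names (A-B-C-D-E), plus an octave: a twelfth.
The perfect twelfth is 19 semitones; here we have 20, one semitone wider: augmented.
(Equivalently, a compound augmented fifth: an augmented fifth plus an octave.)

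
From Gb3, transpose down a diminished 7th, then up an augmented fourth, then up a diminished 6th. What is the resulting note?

Bb3

Gb3 down a diminished seventh → A2 (9 semitones).
A2 up an augmented fourth → D#3 (6 semitones).
A diminished sixth up from D#3 is Bb3.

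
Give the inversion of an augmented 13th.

First reduce the compound augmented thirteenth to its simple form, an augmented sixth.
The rule of nine gives the new number: 9 − 6 = 3, so a sixth becomes a third.
Quality inverts too: augmented becomes diminished. That makes the inversion a diminished third.

diminished 3rd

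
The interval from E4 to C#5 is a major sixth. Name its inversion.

Interval numbers invert to sum to nine: 6 + 3 = 9, so a sixth inverts to a third.
The quality also flips — major becomes minor — giving a minor third.

minor 3rd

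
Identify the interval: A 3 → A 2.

perfect 8th

Descending from A3 to A2 is the same interval as ascending A2 to A3.
A to A is the same letter name, plus an octave, so the interval is some kind of octave.
The perfect octave spans 12 semitones, and A2 to A3 is exactly 12 semitones — so this is a perfect octave.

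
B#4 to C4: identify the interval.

augmented seventh

Descending from B#4 to C4 is the same interval as ascending C4 to B#4.
C to B spans seven letter names (C-D-E-F-G-A-B) — that makes it a seventh of some quality.
The major seventh is 11 semitones; here we have 12, one semitone wider: augmented.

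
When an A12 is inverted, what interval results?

First reduce the compound augmented twelfth to its simple form, an augmented fifth.
Inverted interval numbers add to nine, so a fifth pairs with a fourth (5 + 4 = 9).
The quality also flips — augmented becomes diminished — giving a diminished fourth.

diminished fourth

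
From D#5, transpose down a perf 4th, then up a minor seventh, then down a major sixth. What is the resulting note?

Down a perfect fourth from D#5: A#4 (5 semitones down).
A#4 up a minor seventh → G#5 (10 semitones).
G#5 down a major sixth → B4 (9 semitones).

B4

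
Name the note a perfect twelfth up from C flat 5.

Counting five letter names plus an octave up from C lands on G.
Moving 19 semitones up from Cb5 (the size of a perfect twelfth) reaches Gb6.

G flat 6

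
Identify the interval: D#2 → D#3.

D to D is the same letter name, plus an octave — that makes it an octave of some quality.
The perfect octave spans 12 semitones, and D#2 to D#3 is exactly 12 semitones — so this is a perfect octave.

perfect octave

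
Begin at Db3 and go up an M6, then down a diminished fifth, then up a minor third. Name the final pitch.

G3

Db3 up a major sixth → Bb3 (9 semitones).
Bb3 down a diminished fifth → E3 (6 semitones).
E3 up a minor third → G3 (3 semitones).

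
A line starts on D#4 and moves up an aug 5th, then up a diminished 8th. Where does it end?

D#4 up an augmented fifth → A##4 (8 semitones).
A diminished octave up from A##4 is A#5.

A#5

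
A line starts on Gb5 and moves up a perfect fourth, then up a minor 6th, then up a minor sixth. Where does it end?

Fbb7

Gb5 up a perfect fourth → Cb6 (5 semitones).
A minor sixth up from Cb6 is Abb6.
Up a minor sixth from Abb6: Fbb7 (8 semitones up).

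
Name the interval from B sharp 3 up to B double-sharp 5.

B to B is the same letter name, plus 2 octaves — that makes it a fifteenth of some quality.
B#3 to B##5 spans 25 semitones — one semitone wider than the perfect fifteenth (24) — giving an augmented fifteenth.
(Equivalently, a compound augmented octave: an augmented octave plus an octave.)

augmented fifteenth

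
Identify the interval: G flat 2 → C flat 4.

G to C spans four letter names (G-A-B-C), plus an octave: an eleventh.
Gb2 to Cb4 is 17 semitones, matching the perfect eleventh exactly, so the quality is perfect.
(Equivalently, a compound perfect fourth: a perfect fourth plus an octave.)

perfect eleventh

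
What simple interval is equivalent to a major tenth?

major third

Take out an octave (7 from the number): 10 − 7 = 3.
Quality carries through unchanged, so the simple form is a major third.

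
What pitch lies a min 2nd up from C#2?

Counting two letter names up from C lands on D.
A minor second spans 1 semitone, so from C#2 the target pitch is D2.

D2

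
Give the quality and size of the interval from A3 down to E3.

Descending from A3 to E3 is the same interval as ascending E3 to A3.
E to A spans four letter names (E-F-G-A), so the interval is some kind of fourth.
E3 to A3 is 5 semitones, matching the perfect fourth exactly, so the quality is perfect.

perfect fourth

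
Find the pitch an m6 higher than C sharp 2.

A 2

The sixth takes the letter from C up to A.
Moving 8 semitones up from C#2 (the size of a minor sixth) reaches A2.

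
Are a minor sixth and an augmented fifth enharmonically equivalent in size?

Yes

A minor sixth = 8 semitones = an augmented fifth; enharmonically equal.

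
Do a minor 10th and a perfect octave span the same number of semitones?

No

A minor tenth spans 15 semitones; a perfect octave spans 12 semitones. They differ by 3.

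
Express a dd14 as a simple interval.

Take out an octave (7 from the number): 14 − 7 = 7.
Quality carries through unchanged, so the simple form is a doubly diminished seventh.

doubly diminished seventh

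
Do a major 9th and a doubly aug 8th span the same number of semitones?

Yes

A major ninth spans 14 semitones, and a doubly augmented octave also spans 14 semitones — they're enharmonic.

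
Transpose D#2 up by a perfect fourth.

The fourth takes the letter from D up to G.
A perfect fourth is 5 semitones; 5 semitones up from D#2 gives G#2.

G#2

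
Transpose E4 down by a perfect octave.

For an octave the letter name doesn't change: still E, an octave down.
Moving 12 semitones down from E4 (the size of a perfect octave) reaches E3.

E3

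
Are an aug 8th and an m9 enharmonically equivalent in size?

Both span 13 semitones: an augmented octave and a minor ninth are the same chromatic distance.

Yes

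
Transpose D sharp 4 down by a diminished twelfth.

The twelfth's letter: D down five letter names plus an octave → G.
Moving 18 semitones down from D#4 (the size of a diminished twelfth) reaches G##2.

G double-sharp 2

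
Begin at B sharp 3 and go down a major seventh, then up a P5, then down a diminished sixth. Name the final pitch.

Down a major seventh from B#3: C#3 (11 semitones down).
Up a perfect fifth from C#3: G#3 (7 semitones up).
G#3 down a diminished sixth → B##2 (7 semitones).

B double-sharp 2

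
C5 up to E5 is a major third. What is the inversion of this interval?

The rule of nine gives the new number: 9 − 3 = 6, so a third becomes a sixth.
And major becomes minor under inversion, so we get a minor sixth.

minor sixth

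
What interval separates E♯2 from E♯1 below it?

Descending from E#2 to E#1 is the same interval as ascending E#1 to E#2.
E to E is the same letter name, plus an octave, so the interval is some kind of octave.
E#1 to E#2 is 12 semitones, matching the perfect octave exactly, so the quality is perfect.

perfect 8th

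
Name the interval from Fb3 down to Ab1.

Descending from Fb3 to Ab1 is the same interval as ascending Ab1 to Fb3.
A to F spans six letter names (A-B-C-D-E-F), plus an octave — that makes it a thirteenth of some quality.
At 20 semitones, Ab1→Fb3 falls one short of a major thirteenth: minor.
(Equivalently, a compound minor sixth: a minor sixth plus an octave.)

minor thirteenth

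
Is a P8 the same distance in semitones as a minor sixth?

No

12 semitones (perfect octave) vs 8 semitones (minor sixth): not equal.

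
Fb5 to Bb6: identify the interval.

F to B spans four letter names (F-G-A-B), plus an octave: an eleventh.
A perfect eleventh would be 17 semitones; Fb5 to Bb6 is 18, one semitone wider, so the interval is augmented.
(Equivalently, a compound augmented fourth: an augmented fourth plus an octave.)

augmented 11th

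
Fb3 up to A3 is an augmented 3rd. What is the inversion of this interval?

Interval numbers invert to sum to nine: 3 + 6 = 9, so a third inverts to a sixth.
And augmented becomes diminished under inversion, so we get a diminished sixth.

diminished 6th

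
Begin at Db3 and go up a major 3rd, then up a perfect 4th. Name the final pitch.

Db3 up a major third → F3 (4 semitones).
A perfect fourth up from F3 is Bb3.

Bb3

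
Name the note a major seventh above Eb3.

D4

The seventh takes the letter from E up to D.
A major seventh spans 11 semitones, so from Eb3 the target pitch is D4.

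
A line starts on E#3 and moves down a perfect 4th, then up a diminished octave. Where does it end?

B3

Down a perfect fourth from E#3: B#2 (5 semitones down).
B#2 up a diminished octave → B3 (11 semitones).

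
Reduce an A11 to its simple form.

Take out an octave (7 from the number): 11 − 7 = 4.
So an augmented eleventh is an octave plus an augmented fourth. The quality is unchanged.

augmented 4th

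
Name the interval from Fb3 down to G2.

diminished seventh

Descending from Fb3 to G2 is the same interval as ascending G2 to Fb3.
G to F spans seven letter names (G-A-B-C-D-E-F) — that makes it a seventh of some quality.
The major seventh is 11 semitones; here we have 9, two semitones narrower: diminished.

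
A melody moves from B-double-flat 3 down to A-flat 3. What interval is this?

m2

Descending from Bbb3 to Ab3 is the same interval as ascending Ab3 to Bbb3.
A to B spans two letter names (A-B) — that makes it a second of some quality.
Ab3 to Bbb3 is 1 semitone, a half step short of the major second (2), so this is minor.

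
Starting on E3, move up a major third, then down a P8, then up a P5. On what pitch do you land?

D#3

Up a major third from E3: G#3 (4 semitones up).
G#3 down a perfect octave → G#2 (12 semitones).
A perfect fifth up from G#2 is D#3.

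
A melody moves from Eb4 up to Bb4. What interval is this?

P5

E to B spans five letter names (E-F-G-A-B): a fifth.
The perfect fifth spans 7 semitones, and Eb4 to Bb4 is exactly 7 semitones — so this is a perfect fifth.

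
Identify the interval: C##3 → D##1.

Descending from C##3 to D##1 is the same interval as ascending D##1 to C##3.
D to C spans seven letter names (D-E-F-G-A-B-C), plus an octave — that makes it a fourteenth of some quality.
D##1 to C##3 is 22 semitones, a half step short of the major fourteenth (23), so this is minor.
(Equivalently, a compound minor seventh: a minor seventh plus an octave.)

minor fourteenth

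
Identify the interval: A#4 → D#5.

perfect 4th

A to D spans four letter names (A-B-C-D): a fourth.
A#4 to D#5 is 5 semitones, matching the perfect fourth exactly, so the quality is perfect.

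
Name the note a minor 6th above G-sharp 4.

E 5

Counting six letter names up from G lands on E.
Moving 8 semitones up from G#4 (the size of a minor sixth) reaches E5.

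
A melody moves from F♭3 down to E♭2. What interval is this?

Descending from Fb3 to Eb2 is the same interval as ascending Eb2 to Fb3.
E to F spans two letter names (E-F), plus an octave: a ninth.
At 13 semitones, Eb2→Fb3 falls one short of a major ninth: minor.
(Equivalently, a compound minor second: a minor second plus an octave.)

m9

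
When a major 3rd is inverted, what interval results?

Interval numbers invert to sum to nine: 3 + 6 = 9, so a third inverts to a sixth.
Quality inverts too: major becomes minor. That makes the inversion a minor sixth.

minor sixth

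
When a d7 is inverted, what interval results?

Interval numbers invert to sum to nine: 7 + 2 = 9, so a seventh inverts to a second.
And diminished becomes augmented under inversion, so we get an augmented second.

augmented second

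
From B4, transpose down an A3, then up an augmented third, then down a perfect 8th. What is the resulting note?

B3

B4 down an augmented third → Gb4 (5 semitones).
Gb4 up an augmented third → B4 (5 semitones).
B4 down a perfect octave → B3 (12 semitones).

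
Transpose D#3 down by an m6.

The sixth takes the letter from D down to F.
A minor sixth is 8 semitones; 8 semitones down from D#3 gives F##2.

F##2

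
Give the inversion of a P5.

perfect 4th

Inverted interval numbers add to nine, so a fifth pairs with a fourth (5 + 4 = 9).
And perfect stays perfect under inversion, so we get a perfect fourth.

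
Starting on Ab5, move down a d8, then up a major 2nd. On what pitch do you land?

B4

A diminished octave down from Ab5 is A4.
Up a major second from A4: B4 (2 semitones up).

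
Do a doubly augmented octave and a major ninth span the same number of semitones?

Yes

Both span 14 semitones: a doubly augmented octave and a major ninth are the same chromatic distance.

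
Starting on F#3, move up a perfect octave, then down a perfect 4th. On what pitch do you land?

Up a perfect octave from F#3: F#4 (12 semitones up).
A perfect fourth down from F#4 is C#4.

C#4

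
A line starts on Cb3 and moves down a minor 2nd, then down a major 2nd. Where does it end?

Down a minor second from Cb3: Bb2 (1 semitone down).
Bb2 down a major second → Ab2 (2 semitones).

Ab2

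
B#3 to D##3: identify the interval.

Descending from B#3 to D##3 is the same interval as ascending D##3 to B#3.
D to B spans six letter names (D-E-F-G-A-B) — that makes it a sixth of some quality.
A major sixth would be 9 semitones, but D##3 to B#3 is 8 — one semitone narrower, making it a minor sixth.

minor 6th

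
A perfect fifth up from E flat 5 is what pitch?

Counting five letter names up from E lands on B.
A perfect fifth spans 7 semitones, so from Eb5 the target pitch is Bb5.

B flat 5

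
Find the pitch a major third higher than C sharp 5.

The third takes the letter from C up to E.
A major third is 4 semitones; 4 semitones up from C#5 gives E#5.

E sharp 5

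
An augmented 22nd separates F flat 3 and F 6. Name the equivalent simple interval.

augmented 8th

Subtracting seven from the interval number removes an octave: 22 − 14 = 8.
Quality carries through unchanged, so the simple form is an augmented octave.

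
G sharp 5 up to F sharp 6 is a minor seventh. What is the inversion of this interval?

M2

The rule of nine gives the new number: 9 − 7 = 2, so a seventh becomes a second.
And minor becomes major under inversion, so we get a major second.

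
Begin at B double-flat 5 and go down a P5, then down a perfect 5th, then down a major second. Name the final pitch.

G double-flat 4

Bbb5 down a perfect fifth → Ebb5 (7 semitones).
Ebb5 down a perfect fifth → Abb4 (7 semitones).
A major second down from Abb4 is Gbb4.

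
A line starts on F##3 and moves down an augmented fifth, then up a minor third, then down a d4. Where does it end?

A#2

Down an augmented fifth from F##3: B2 (8 semitones down).
Up a minor third from B2: D3 (3 semitones up).
Down a diminished fourth from D3: A#2 (4 semitones down).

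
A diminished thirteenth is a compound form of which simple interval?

diminished sixth

Take out an octave (7 from the number): 13 − 7 = 6.
Quality carries through unchanged, so the simple form is a diminished sixth.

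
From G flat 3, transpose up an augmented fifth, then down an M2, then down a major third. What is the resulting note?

A flat 3

An augmented fifth up from Gb3 is D4.
Down a major second from D4: C4 (2 semitones down).
C4 down a major third → Ab3 (4 semitones).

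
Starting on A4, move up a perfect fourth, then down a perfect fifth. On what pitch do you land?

A perfect fourth up from A4 is D5.
Down a perfect fifth from D5: G4 (7 semitones down).

G4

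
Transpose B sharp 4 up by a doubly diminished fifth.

F 5

Counting five letter names up from B lands on F.
Moving 5 semitones up from B#4 (the size of a doubly diminished fifth) reaches F5.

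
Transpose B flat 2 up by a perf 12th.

F 4

Counting five letter names plus an octave up from B lands on F.
A perfect twelfth is 19 semitones; 19 semitones up from Bb2 gives F4.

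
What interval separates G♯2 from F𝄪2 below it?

Descending from G#2 to F##2 is the same interval as ascending F##2 to G#2.
F to G spans two letter names (F-G), so the interval is some kind of second.
F##2 to G#2 is 1 semitone, a half step short of the major second (2), so this is minor.

m2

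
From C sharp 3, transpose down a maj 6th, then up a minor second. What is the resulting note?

C#3 down a major sixth → E2 (9 semitones).
E2 up a minor second → F2 (1 semitone).

F 2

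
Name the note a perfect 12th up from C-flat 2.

G-flat 3

The twelfth's letter: C up five letter names plus an octave → G.
Moving 19 semitones up from Cb2 (the size of a perfect twelfth) reaches Gb3.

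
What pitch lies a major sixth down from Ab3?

The sixth takes the letter from A down to C.
A major sixth spans 9 semitones, so from Ab3 the target pitch is Cb3.

Cb3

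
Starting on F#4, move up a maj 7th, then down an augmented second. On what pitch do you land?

D5

A major seventh up from F#4 is E#5.
Down an augmented second from E#5: D5 (3 semitones down).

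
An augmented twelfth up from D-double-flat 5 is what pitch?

The twelfth's letter: D up five letter names plus an octave → A.
An augmented twelfth is 20 semitones; 20 semitones up from Dbb5 gives Ab6.

A-flat 6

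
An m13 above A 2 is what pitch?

Counting six letter names plus an octave up from A lands on F.
A minor thirteenth spans 20 semitones, so from A2 the target pitch is F4.

F 4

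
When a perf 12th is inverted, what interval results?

First reduce the compound perfect twelfth to its simple form, a perfect fifth.
Inverted interval numbers add to nine, so a fifth pairs with a fourth (5 + 4 = 9).
The quality also flips — perfect stays perfect — giving a perfect fourth.

P4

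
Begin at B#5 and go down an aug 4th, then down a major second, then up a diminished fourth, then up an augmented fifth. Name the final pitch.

An augmented fourth down from B#5 is F#5.
F#5 down a major second → E5 (2 semitones).
E5 up a diminished fourth → Ab5 (4 semitones).
Ab5 up an augmented fifth → E6 (8 semitones).

E6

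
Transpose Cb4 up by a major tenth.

The tenth's letter: C up three letter names plus an octave → E.
A major tenth is 16 semitones; 16 semitones up from Cb4 gives Eb5.

Eb5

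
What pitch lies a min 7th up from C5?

Counting seven letter names up from C lands on B.
A minor seventh is 10 semitones; 10 semitones up from C5 gives Bb5.

Bb5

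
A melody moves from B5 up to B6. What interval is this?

B to B is the same letter name, plus an octave: an octave.
Counting semitones, B5→B6 is 12, which is the perfect octave.

perfect 8th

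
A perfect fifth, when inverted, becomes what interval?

The rule of nine gives the new number: 9 − 5 = 4, so a fifth becomes a fourth.
And perfect stays perfect under inversion, so we get a perfect fourth.

perfect fourth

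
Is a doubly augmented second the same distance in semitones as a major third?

Yes

A doubly augmented second spans 4 semitones, and a major third also spans 4 semitones — they're enharmonic.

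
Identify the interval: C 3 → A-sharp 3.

A6

C to A spans six letter names (C-D-E-F-G-A): a sixth.
A major sixth would be 9 semitones; C3 to A#3 is 10, one semitone wider, so the interval is augmented.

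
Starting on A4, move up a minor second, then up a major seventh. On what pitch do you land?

Up a minor second from A4: Bb4 (1 semitone up).
Bb4 up a major seventh → A5 (11 semitones).

A5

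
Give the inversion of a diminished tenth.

First reduce the compound diminished tenth to its simple form, a diminished third.
Inverted interval numbers add to nine, so a third pairs with a sixth (3 + 6 = 9).
Quality inverts too: diminished becomes augmented. That makes the inversion an augmented sixth.

augmented sixth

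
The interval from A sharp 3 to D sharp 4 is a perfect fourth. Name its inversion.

perfect fifth

Interval numbers invert to sum to nine: 4 + 5 = 9, so a fourth inverts to a fifth.
And perfect stays perfect under inversion, so we get a perfect fifth.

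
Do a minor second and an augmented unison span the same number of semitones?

Yes

A minor second = 1 semitone = an augmented unison; enharmonically equal.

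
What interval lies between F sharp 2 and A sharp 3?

major tenth

F to A spans three letter names (F-G-A), plus an octave — that makes it a tenth of some quality.
The major tenth spans 16 semitones, and F#2 to A#3 is exactly 16 semitones — so this is a major tenth.
(Equivalently, a compound major third: a major third plus an octave.)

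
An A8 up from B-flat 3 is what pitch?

An octave keeps the letter name B, an octave up from B.
An augmented octave spans 13 semitones, so from Bb3 the target pitch is B4.

B 4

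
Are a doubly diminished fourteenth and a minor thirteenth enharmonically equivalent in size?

Yes

A doubly diminished fourteenth spans 20 semitones, and a minor thirteenth also spans 20 semitones — they're enharmonic.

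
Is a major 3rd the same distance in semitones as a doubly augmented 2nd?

Yes

A major third = 4 semitones = a doubly augmented second; enharmonically equal.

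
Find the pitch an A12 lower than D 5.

G flat 3

The twelfth's letter: D down five letter names plus an octave → G.
An augmented twelfth spans 20 semitones, so from D5 the target pitch is Gb3.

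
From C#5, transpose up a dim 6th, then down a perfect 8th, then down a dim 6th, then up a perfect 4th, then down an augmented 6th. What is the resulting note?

Up a diminished sixth from C#5: Ab5 (7 semitones up).
A perfect octave down from Ab5 is Ab4.
Ab4 down a diminished sixth → C#4 (7 semitones).
A perfect fourth up from C#4 is F#4.
Down an augmented sixth from F#4: Ab3 (10 semitones down).

Ab3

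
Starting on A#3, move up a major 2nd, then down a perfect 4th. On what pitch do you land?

A major second up from A#3 is B#3.
B#3 down a perfect fourth → F##3 (5 semitones).

F##3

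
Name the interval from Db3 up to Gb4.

perfect eleventh

D to G spans four letter names (D-E-F-G), plus an octave — that makes it an eleventh of some quality.
The perfect eleventh spans 17 semitones, and Db3 to Gb4 is exactly 17 semitones — so this is a perfect eleventh.
(Equivalently, a compound perfect fourth: a perfect fourth plus an octave.)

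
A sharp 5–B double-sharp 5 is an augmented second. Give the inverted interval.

diminished 7th

Inverted interval numbers add to nine, so a second pairs with a seventh (2 + 7 = 9).
And augmented becomes diminished under inversion, so we get a diminished seventh.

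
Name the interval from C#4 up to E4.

m3

C to E spans three letter names (C-D-E) — that makes it a third of some quality.
A major third would be 4 semitones, but C#4 to E4 is 3 — one semitone narrower, making it a minor third.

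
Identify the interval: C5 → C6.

C to C is the same letter name, plus an octave — that makes it an octave of some quality.
Counting semitones, C5→C6 is 12, which is the perfect octave.

perfect 8th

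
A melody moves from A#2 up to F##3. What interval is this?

M6

A to F spans six letter names (A-B-C-D-E-F) — that makes it a sixth of some quality.
Counting semitones, A#2→F##3 is 9, which is the major sixth.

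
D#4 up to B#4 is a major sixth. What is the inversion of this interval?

minor 3rd

The rule of nine gives the new number: 9 − 6 = 3, so a sixth becomes a third.
The quality also flips — major becomes minor — giving a minor third.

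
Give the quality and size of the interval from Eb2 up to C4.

E to C spans six letter names (E-F-G-A-B-C), plus an octave — that makes it a thirteenth of some quality.
Eb2 to C4 is 21 semitones, matching the major thirteenth exactly, so the quality is major.
(Equivalently, a compound major sixth: a major sixth plus an octave.)

major thirteenth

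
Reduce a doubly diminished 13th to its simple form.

dd6

Subtracting seven from the interval number removes an octave: 13 − 7 = 6.
That makes a doubly diminished thirteenth a compound doubly diminished sixth — an octave plus a doubly diminished sixth.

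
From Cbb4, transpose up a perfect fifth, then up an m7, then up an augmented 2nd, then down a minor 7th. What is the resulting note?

Ab4

Up a perfect fifth from Cbb4: Gbb4 (7 semitones up).
A minor seventh up from Gbb4 is Fbb5.
An augmented second up from Fbb5 is Gb5.
Gb5 down a minor seventh → Ab4 (10 semitones).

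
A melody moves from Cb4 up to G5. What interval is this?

C to G spans five letter names (C-D-E-F-G), plus an octave, so the interval is some kind of twelfth.
Cb4 to G5 spans 20 semitones — one semitone wider than the perfect twelfth (19) — giving an augmented twelfth.
(Equivalently, a compound augmented fifth: an augmented fifth plus an octave.)

augmented 12th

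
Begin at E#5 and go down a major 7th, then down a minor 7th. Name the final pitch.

G#3

E#5 down a major seventh → F#4 (11 semitones).
Down a minor seventh from F#4: G#3 (10 semitones down).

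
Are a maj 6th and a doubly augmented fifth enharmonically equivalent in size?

Both span 9 semitones: a major sixth and a doubly augmented fifth are the same chromatic distance.

Yes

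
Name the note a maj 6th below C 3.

E-flat 2

Counting six letter names down from C lands on E.
A major sixth is 9 semitones; 9 semitones down from C3 gives Eb2.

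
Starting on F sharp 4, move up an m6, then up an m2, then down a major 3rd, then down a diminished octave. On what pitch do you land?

F#4 up a minor sixth → D5 (8 semitones).
D5 up a minor second → Eb5 (1 semitone).
Eb5 down a major third → Cb5 (4 semitones).
Cb5 down a diminished octave → C4 (11 semitones).

C 4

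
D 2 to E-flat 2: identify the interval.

minor second

D to E spans two letter names (D-E) — that makes it a second of some quality.
At 1 semitone, D2→Eb2 falls one short of a major second: minor.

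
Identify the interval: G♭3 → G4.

G to G is the same letter name, plus an octave: an octave.
A perfect octave would be 12 semitones; Gb3 to G4 is 13, one semitone wider, so the interval is augmented.

augmented 8th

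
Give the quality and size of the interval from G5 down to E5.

minor third

Descending from G5 to E5 is the same interval as ascending E5 to G5.
E to G spans three letter names (E-F-G) — that makes it a third of some quality.
E5 to G5 is 3 semitones, a half step short of the major third (4), so this is minor.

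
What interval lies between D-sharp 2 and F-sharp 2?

D to F spans three letter names (D-E-F): a third.
D#2 to F#2 is 3 semitones, a half step short of the major third (4), so this is minor.

minor third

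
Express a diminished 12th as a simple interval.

Each octave removed subtracts seven from the number: 12 − 7 = 5.
So a diminished twelfth is an octave plus a diminished fifth. The quality is unchanged.

diminished 5th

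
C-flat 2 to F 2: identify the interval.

augmented fourth

C to F spans four letter names (C-D-E-F), so the interval is some kind of fourth.
A perfect fourth would be 5 semitones; Cb2 to F2 is 6, one semitone wider, so the interval is augmented.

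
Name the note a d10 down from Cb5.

A3

The tenth's letter: C down three letter names plus an octave → A.
Moving 14 semitones down from Cb5 (the size of a diminished tenth) reaches A3.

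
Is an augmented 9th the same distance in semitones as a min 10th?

Yes

An augmented ninth = 15 semitones = a minor tenth; enharmonically equal.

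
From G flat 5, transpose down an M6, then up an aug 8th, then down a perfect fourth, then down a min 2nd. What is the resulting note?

E 5

A major sixth down from Gb5 is Bbb4.
An augmented octave up from Bbb4 is Bb5.
A perfect fourth down from Bb5 is F5.
Down a minor second from F5: E5 (1 semitone down).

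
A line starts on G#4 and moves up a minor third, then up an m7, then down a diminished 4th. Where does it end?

E#5

Up a minor third from G#4: B4 (3 semitones up).
Up a minor seventh from B4: A5 (10 semitones up).
A5 down a diminished fourth → E#5 (4 semitones).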